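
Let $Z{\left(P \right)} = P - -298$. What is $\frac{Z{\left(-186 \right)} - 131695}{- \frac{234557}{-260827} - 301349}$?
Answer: $\frac{11440133047}{26199907022} \approx 0.43665$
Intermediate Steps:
$Z{\left(P \right)} = 298 + P$ ($Z{\left(P \right)} = P + 298 = 298 + P$)
$\frac{Z{\left(-186 \right)} - 131695}{- \frac{234557}{-260827} - 301349} = \frac{\left(298 - 186\right) - 131695}{- \frac{234557}{-260827} - 301349} = \frac{112 - 131695}{\left(-234557\right) \left(- \frac{1}{260827}\right) - 301349} = - \frac{131583}{\frac{234557}{260827} - 301349} = - \frac{131583}{- \frac{78599721066}{260827}} = \left(-131583\right) \left(- \frac{260827}{78599721066}\right) = \frac{11440133047}{26199907022}$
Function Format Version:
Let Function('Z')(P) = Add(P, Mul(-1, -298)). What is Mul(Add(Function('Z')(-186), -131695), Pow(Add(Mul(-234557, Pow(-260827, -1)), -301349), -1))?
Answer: Rational(11440133047, 26199907022) ≈ 0.43665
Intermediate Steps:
Function('Z')(P) = Add(298, P) (Function('Z')(P) = Add(P, 298) = Add(298, P))
Mul(Add(Function('Z')(-186), -131695), Pow(Add(Mul(-234557, Pow(-260827, -1)), -301349), -1)) = Mul(Add(Add(298, -186), -131695), Pow(Add(Mul(-234557, Pow(-260827, -1)), -301349), -1)) = Mul(Add(112, -131695), Pow(Add(Mul(-234557, Rational(-1, 260827)), -301349), -1)) = Mul(-131583, Pow(Add(Rational(234557, 260827), -301349), -1)) = Mul(-131583, Pow(Rational(-78599721066, 260827), -1)) = Mul(-131583, Rational(-260827, 78599721066)) = Rational(11440133047, 26199907022)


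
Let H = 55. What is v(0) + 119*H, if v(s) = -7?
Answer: 6538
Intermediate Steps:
v(0) + 119*H = -7 + 119*55 = -7 + 6545 = 6538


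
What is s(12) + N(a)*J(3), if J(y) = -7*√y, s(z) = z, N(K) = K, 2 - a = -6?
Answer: 12 - 56*√3 ≈ -84.995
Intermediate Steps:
a = 8 (a = 2 - 1*(-6) = 2 + 6 = 8)
s(12) + N(a)*J(3) = 12 + 8*(-7*√3) = 12 - 56*√3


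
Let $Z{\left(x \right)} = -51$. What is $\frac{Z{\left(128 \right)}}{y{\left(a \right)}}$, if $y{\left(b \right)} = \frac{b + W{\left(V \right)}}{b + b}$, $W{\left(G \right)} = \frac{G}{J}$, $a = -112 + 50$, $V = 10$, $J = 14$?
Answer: $- \frac{14756}{143} \approx -103.19$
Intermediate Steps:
$a = -62$
$W{\left(G \right)} = \frac{G}{14}$
$y{\left(b \right)} = \frac{\frac{5}{7} + b}{2 b}$ ($y{\left(b \right)} = \frac{b + \frac{1}{14} \cdot 10}{b + b} = \frac{b + \frac{5}{7}}{2 b} = \left(\frac{5}{7} + b\right) \frac{1}{2 b} = \frac{\frac{5}{7} + b}{2 b}$)
$\frac{Z{\left(128 \right)}}{y{\left(a \right)}} = - \frac{51}{\frac{1}{14} \frac{1}{-62} \left(5 + 7 \left(-62\right)\right)} = - \frac{51}{\frac{1}{14} \left(- \frac{1}{62}\right) \left(5 - 434\right)} = - \frac{51}{\frac{1}{14} \left(- \frac{1}{62}\right) \left(-429\right)} = - \frac{51}{\frac{429}{868}} = \left(-51\right) \frac{868}{429} = - \frac{14756}{143}$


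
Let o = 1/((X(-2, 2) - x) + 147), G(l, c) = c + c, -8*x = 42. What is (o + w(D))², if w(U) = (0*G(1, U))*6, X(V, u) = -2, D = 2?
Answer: 16/361201 ≈ 4.4297e-5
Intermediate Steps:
x = -21/4 (x = -⅛*42 = -21/4 ≈ -5.2500)
G(l, c) = 2*c
w(U) = 0 (w(U) = (0*(2*U))*6 = 0*6 = 0)
o = 4/601 (o = 1/((-2 - 1*(-21/4)) + 147) = 1/((-2 + 21/4) + 147) = 1/(13/4 + 147) = 1/(601/4) = 4/601 ≈ 0.0066556)
(o + w(D))² = (4/601 + 0)² = (4/601)² = 16/361201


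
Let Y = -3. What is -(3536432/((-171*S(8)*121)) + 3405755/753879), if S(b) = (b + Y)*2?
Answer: 17204886427/1368290385 ≈ 12.574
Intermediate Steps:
S(b) = -6 + 2*b (S(b) = (b - 3)*2 = (-3 + b)*2 = -6 + 2*b)
-(3536432/((-171*S(8)*121)) + 3405755/753879) = -(3536432/((-171*(-6 + 2*8)*121)) + 3405755/753879) = -(3536432/((-171*(-6 + 16)*121)) + 3405755*(1/753879)) = -(3536432/((-171*10*121)) + 3405755/753879) = -(3536432/((-1710*121)) + 3405755/753879) = -(3536432/(-206910) + 3405755/753879) = -(3536432*(-1/206910) + 3405755/753879) = -(-93064/5445 + 3405755/753879) = -1*(-17204886427/1368290385) = 17204886427/1368290385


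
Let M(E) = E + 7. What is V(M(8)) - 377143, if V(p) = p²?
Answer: -376918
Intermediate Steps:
M(E) = 7 + E
V(M(8)) - 377143 = (7 + 8)² - 377143 = 15² - 377143 = 225 - 377143 = -376918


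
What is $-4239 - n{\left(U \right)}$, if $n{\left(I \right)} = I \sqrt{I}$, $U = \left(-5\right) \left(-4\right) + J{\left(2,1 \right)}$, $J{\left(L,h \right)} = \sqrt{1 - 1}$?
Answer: $-4239 - 40 \sqrt{5} \approx -4328.4$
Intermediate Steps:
$J{\left(L,h \right)} = 0$ ($J{\left(L,h \right)} = \sqrt{0} = 0$)
$U = 20$ ($U = \left(-5\right) \left(-4\right) + 0 = 20 + 0 = 20$)
$n{\left(I \right)} = I^{\frac{3}{2}}$
$-4239 - n{\left(U \right)} = -4239 - 20^{\frac{3}{2}} = -4239 - 40 \sqrt{5}$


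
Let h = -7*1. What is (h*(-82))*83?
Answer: 47642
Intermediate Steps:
h = -7
(h*(-82))*83 = -7*(-82)*83 = 574*83 = 47642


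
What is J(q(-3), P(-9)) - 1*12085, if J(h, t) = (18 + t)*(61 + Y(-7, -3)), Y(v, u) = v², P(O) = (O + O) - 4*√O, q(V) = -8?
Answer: -12085 - 1320*I ≈ -12085.0 - 1320.0*I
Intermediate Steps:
P(O) = -4*√O + 2*O (P(O) = 2*O - 4*√O = -4*√O + 2*O)
J(h, t) = 1980 + 110*t (J(h, t) = (18 + t)*(61 + (-7)²) = (18 + t)*(61 + 49) = (18 + t)*110 = 1980 + 110*t)
J(q(-3), P(-9)) - 1*12085 = (1980 + 110*(-12*I + 2*(-9))) - 1*12085 = (1980 + 110*(-12*I - 18)) - 12085 = (1980 + 110*(-18 - 12*I)) - 12085 = (1980 + (-1980 - 1320*I)) - 12085 = -1320*I - 12085 = -12085 - 1320*I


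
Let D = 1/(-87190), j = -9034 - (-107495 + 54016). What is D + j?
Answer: 3875159549/87190 ≈ 44445.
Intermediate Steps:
j = 44445 (j = -9034 - 1*(-53479) = -9034 + 53479 = 44445)
D = -1/87190 ≈ -1.1469e-5
D + j = -1/87190 + 44445 = 3875159549/87190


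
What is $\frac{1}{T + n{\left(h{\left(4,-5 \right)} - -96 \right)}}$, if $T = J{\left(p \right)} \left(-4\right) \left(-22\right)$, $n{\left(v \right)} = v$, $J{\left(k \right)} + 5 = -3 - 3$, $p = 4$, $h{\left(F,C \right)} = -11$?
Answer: $- \frac{1}{883} \approx -0.0011325$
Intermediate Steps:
$J{\left(k \right)} = -11$ ($J{\left(k \right)} = -5 - 6 = -11$)
$T = -968$ ($T = \left(-11\right) \left(-4\right) \left(-22\right) = 44 \left(-22\right) = -968$)
$\frac{1}{T + n{\left(h{\left(4,-5 \right)} - -96 \right)}} = \frac{1}{-968 - -85} = \frac{1}{-968 + \left(-11 + 96\right)} = \frac{1}{-968 + 85} = \frac{1}{-883} = - \frac{1}{883}$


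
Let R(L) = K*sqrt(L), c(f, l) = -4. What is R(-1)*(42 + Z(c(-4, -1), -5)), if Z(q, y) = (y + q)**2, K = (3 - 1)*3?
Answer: 738*I ≈ 738.0*I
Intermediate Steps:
K = 6 (K = 2*3 = 6)
Z(q, y) = (q + y)**2
R(L) = 6*sqrt(L)
R(-1)*(42 + Z(c(-4, -1), -5)) = (6*sqrt(-1))*(42 + (-4 - 5)**2) = (6*I)*(42 + (-9)**2) = (6*I)*(42 + 81) = (6*I)*123 = 738*I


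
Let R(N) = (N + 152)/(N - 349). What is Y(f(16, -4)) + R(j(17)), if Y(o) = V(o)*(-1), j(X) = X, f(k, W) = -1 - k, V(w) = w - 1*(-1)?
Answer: 5143/332 ≈ 15.491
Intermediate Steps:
V(w) = 1 + w (V(w) = w + 1 = 1 + w)
R(N) = (152 + N)/(-349 + N)
Y(o) = -1 - o (Y(o) = (1 + o)*(-1) = -1 - o)
Y(f(16, -4)) + R(j(17)) = (-1 - (-1 - 1*16)) + (152 + 17)/(-349 + 17) = (-1 - (-1 - 16)) + 169/(-332) = (-1 - 1*(-17)) - 1/332*169 = (-1 + 17) - 169/332 = 16 - 169/332 = 5143/332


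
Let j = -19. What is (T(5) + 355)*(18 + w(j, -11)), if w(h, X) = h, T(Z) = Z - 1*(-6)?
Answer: -366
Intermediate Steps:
T(Z) = 6 + Z (T(Z) = Z + 6 = 6 + Z)
(T(5) + 355)*(18 + w(j, -11)) = ((6 + 5) + 355)*(18 - 19) = (11 + 355)*(-1) = 366*(-1) = -366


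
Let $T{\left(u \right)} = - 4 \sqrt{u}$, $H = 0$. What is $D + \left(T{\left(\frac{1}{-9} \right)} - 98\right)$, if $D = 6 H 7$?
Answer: $-98 - \frac{4 i}{3} \approx -98.0 - 1.3333 i$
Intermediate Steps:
$D = 0$ ($D = 6 \cdot 0 \cdot 7 = 0 \cdot 7 = 0$)
$D + \left(T{\left(\frac{1}{-9} \right)} - 98\right) = 0 - \left(98 + 4 \sqrt{\frac{1}{-9}}\right) = 0 - \left(98 + 4 \sqrt{- \frac{1}{9}}\right) = 0 - \left(98 + 4 \frac{i}{3}\right) = 0 - \left(98 + \frac{4 i}{3}\right) = -98 - \frac{4 i}{3}$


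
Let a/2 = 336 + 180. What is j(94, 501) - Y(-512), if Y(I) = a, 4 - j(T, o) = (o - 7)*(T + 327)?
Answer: -209002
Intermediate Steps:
j(T, o) = 4 - (-7 + o)*(327 + T) (j(T, o) = 4 - (o - 7)*(T + 327) = 4 - (-7 + o)*(327 + T))
a = 1032 (a = 2*(336 + 180) = 2*516 = 1032)
Y(I) = 1032
j(94, 501) - Y(-512) = (2293 - 327*501 + 7*94 - 1*94*501) - 1*1032 = (2293 - 163827 + 658 - 47094) - 1032 = -207970 - 1032 = -209002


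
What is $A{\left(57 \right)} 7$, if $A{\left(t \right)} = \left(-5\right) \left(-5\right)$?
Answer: $175$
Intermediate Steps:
$A{\left(t \right)} = 25$
$A{\left(57 \right)} 7 = 25 \cdot 7 = 175$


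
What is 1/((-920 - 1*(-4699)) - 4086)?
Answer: -1/307 ≈ -0.0032573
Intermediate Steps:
1/((-920 - 1*(-4699)) - 4086) = 1/((-920 + 4699) - 4086) = 1/(3779 - 4086) = 1/(-307) = -1/307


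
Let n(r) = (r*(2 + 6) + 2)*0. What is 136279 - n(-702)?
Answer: 136279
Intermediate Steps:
n(r) = 0 (n(r) = (r*8 + 2)*0 = (8*r + 2)*0 = (2 + 8*r)*0 = 0)
136279 - n(-702) = 136279 - 1*0 = 136279 + 0 = 136279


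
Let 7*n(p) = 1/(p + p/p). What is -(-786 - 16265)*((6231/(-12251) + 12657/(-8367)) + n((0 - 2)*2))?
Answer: -25312854488177/717528819 ≈ -35278.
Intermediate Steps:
n(p) = 1/(7*(1 + p)) (n(p) = 1/(7*(p + p/p)) = 1/(7*(p + 1)) = 1/(7*(1 + p)))
-(-786 - 16265)*((6231/(-12251) + 12657/(-8367)) + n((0 - 2)*2)) = -(-786 - 16265)*((6231/(-12251) + 12657/(-8367)) + 1/(7*(1 + (0 - 2)*2))) = -(-17051)*((6231*(-1/12251) + 12657*(-1/8367)) + 1/(7*(1 - 2*2))) = -(-17051)*((-6231/12251 - 4219/2789) + 1/(7*(1 - 4))) = -(-17051)*(-69065228/34168039 + (1/7)/(-3)) = -(-17051)*(-69065228/34168039 + (1/7)*(-1/3)) = -(-17051)*(-69065228/34168039 - 1/21) = -(-17051)*(-1484537827)/717528819 = -1*25312854488177/717528819 = -25312854488177/717528819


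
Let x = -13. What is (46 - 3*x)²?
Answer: 7225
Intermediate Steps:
(46 - 3*x)² = (46 - 3*(-13))² = (46 + 39)² = 85² = 7225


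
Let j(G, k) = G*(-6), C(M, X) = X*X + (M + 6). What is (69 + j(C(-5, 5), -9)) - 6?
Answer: -93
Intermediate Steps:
C(M, X) = 6 + M + X**2 (C(M, X) = X**2 + (6 + M) = 6 + M + X**2)
j(G, k) = -6*G
(69 + j(C(-5, 5), -9)) - 6 = (69 - 6*(6 - 5 + 5**2)) - 6 = (69 - 6*(6 - 5 + 25)) - 6 = (69 - 6*26) - 6 = (69 - 156) - 6 = -87 - 6 = -93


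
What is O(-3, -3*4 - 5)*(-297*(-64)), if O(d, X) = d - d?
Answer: 0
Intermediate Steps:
O(d, X) = 0
O(-3, -3*4 - 5)*(-297*(-64)) = 0*(-297*(-64)) = 0*19008 = 0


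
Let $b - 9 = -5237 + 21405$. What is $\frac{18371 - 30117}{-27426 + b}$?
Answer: $\frac{1678}{1607} \approx 1.0442$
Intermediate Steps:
$b = 16177$ ($b = 9 + \left(-5237 + 21405\right) = 9 + 16168 = 16177$)
$\frac{18371 - 30117}{-27426 + b} = \frac{18371 - 30117}{-27426 + 16177} = - \frac{11746}{-11249} = \left(-11746\right) \left(- \frac{1}{11249}\right) = \frac{1678}{1607}$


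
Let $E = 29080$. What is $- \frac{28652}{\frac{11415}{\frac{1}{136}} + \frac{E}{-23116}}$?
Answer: $- \frac{6368458}{345059365} \approx -0.018456$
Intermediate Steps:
$- \frac{28652}{\frac{11415}{\frac{1}{136}} + \frac{E}{-23116}} = - \frac{28652}{\frac{11415}{\frac{1}{136}} + \frac{29080}{-23116}} = - \frac{28652}{11415 \frac{1}{\frac{1}{136}} + 29080 \left(- \frac{1}{23116}\right)} = - \frac{28652}{11415 \cdot 136 - \frac{7270}{5779}} = - \frac{28652}{1552440 - \frac{7270}{5779}} = - \frac{28652}{\frac{8971543490}{5779}} = \left(-28652\right) \frac{5779}{8971543490} = - \frac{6368458}{345059365}$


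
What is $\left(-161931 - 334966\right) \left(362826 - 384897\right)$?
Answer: $10967013687$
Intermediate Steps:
$\left(-161931 - 334966\right) \left(362826 - 384897\right) = \left(-496897\right) \left(-22071\right) = 10967013687$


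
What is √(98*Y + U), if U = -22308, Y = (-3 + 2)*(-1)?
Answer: I*√22210 ≈ 149.03*I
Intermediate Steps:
Y = 1 (Y = -1*(-1) = 1)
√(98*Y + U) = √(98*1 - 22308) = √(98 - 22308) = √(-22210) = I*√22210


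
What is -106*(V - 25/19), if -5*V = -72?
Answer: -131758/95 ≈ -1386.9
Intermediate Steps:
V = 72/5 (V = -1/5*(-72) = 72/5 ≈ 14.400)
-106*(V - 25/19) = -106*(72/5 - 25/19) = -106*1243/95 = -131758/95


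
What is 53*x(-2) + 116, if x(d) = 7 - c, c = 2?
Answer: 381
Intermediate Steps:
x(d) = 5 (x(d) = 7 - 1*2 = 7 - 2 = 5)
53*x(-2) + 116 = 53*5 + 116 = 265 + 116 = 381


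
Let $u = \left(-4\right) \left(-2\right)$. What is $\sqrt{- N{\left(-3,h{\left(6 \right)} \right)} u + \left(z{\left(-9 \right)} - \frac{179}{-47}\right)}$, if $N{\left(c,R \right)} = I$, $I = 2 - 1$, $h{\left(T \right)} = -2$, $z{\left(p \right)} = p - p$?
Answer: $\frac{i \sqrt{9259}}{47} \approx 2.0473 i$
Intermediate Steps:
$z{\left(p \right)} = 0$
$I = 1$
$N{\left(c,R \right)} = 1$
$u = 8$
$\sqrt{- N{\left(-3,h{\left(6 \right)} \right)} u + \left(z{\left(-9 \right)} - \frac{179}{-47}\right)} = \sqrt{\left(-1\right) 1 \cdot 8 + \left(0 - \frac{179}{-47}\right)} = \sqrt{\left(-1\right) 8 + \left(0 - 179 \left(- \frac{1}{47}\right)\right)} = \sqrt{-8 + \left(0 - - \frac{179}{47}\right)} = \sqrt{-8 + \left(0 + \frac{179}{47}\right)} = \sqrt{-8 + \frac{179}{47}} = \sqrt{- \frac{197}{47}} = \frac{i \sqrt{9259}}{47}$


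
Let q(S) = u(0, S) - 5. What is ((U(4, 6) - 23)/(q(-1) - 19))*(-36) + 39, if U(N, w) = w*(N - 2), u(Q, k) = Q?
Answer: 45/2 ≈ 22.500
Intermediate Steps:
q(S) = -5 (q(S) = 0 - 5 = -5)
U(N, w) = w*(-2 + N)
((U(4, 6) - 23)/(q(-1) - 19))*(-36) + 39 = ((6*(-2 + 4) - 23)/(-5 - 19))*(-36) + 39 = ((6*2 - 23)/(-24))*(-36) + 39 = ((12 - 23)*(-1/24))*(-36) + 39 = -11*(-1/24)*(-36) + 39 = (11/24)*(-36) + 39 = -33/2 + 39 = 45/2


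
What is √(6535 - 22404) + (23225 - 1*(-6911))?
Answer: 30136 + I*√15869 ≈ 30136.0 + 125.97*I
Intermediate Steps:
√(6535 - 22404) + (23225 - 1*(-6911)) = √(-15869) + (23225 + 6911) = I*√15869 + 30136 = 30136 + I*√15869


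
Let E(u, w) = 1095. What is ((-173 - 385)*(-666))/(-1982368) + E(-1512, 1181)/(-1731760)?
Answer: -4035882489/21456160048 ≈ -0.18810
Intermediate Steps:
((-173 - 385)*(-666))/(-1982368) + E(-1512, 1181)/(-1731760) = ((-173 - 385)*(-666))/(-1982368) + 1095/(-1731760) = -558*(-666)*(-1/1982368) + 1095*(-1/1731760) = 371628*(-1/1982368) - 219/346352 = -92907/495592 - 219/346352 = -4035882489/21456160048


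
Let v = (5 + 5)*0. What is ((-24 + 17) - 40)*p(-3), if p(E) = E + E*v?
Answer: 141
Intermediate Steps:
v = 0 (v = 10*0 = 0)
p(E) = E (p(E) = E + E*0 = E + 0 = E)
((-24 + 17) - 40)*p(-3) = ((-24 + 17) - 40)*(-3) = (-7 - 40)*(-3) = -47*(-3) = 141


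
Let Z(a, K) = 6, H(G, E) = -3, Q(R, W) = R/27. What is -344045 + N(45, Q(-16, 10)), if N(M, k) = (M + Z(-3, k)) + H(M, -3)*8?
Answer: -344018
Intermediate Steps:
Q(R, W) = R/27 (Q(R, W) = R*(1/27) = R/27)
N(M, k) = -18 + M (N(M, k) = (M + 6) - 3*8 = (6 + M) - 24 = -18 + M)
-344045 + N(45, Q(-16, 10)) = -344045 + (-18 + 45) = -344045 + 27 = -344018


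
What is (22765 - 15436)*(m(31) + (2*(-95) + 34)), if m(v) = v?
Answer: -916125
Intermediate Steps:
(22765 - 15436)*(m(31) + (2*(-95) + 34)) = (22765 - 15436)*(31 + (2*(-95) + 34)) = 7329*(31 + (-190 + 34)) = 7329*(31 - 156) = 7329*(-125) = -916125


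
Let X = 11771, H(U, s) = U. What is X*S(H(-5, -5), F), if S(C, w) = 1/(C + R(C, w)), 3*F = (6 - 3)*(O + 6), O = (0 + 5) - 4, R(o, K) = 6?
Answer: 11771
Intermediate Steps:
O = 1 (O = 5 - 4 = 1)
F = 7 (F = ((6 - 3)*(1 + 6))/3 = (3*7)/3 = (⅓)*21 = 7)
S(C, w) = 1/(6 + C) (S(C, w) = 1/(C + 6) = 1/(6 + C))
X*S(H(-5, -5), F) = 11771/(6 - 5) = 11771/1 = 11771*1 = 11771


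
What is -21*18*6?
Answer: -2268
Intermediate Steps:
-21*18*6 = -378*6 = -2268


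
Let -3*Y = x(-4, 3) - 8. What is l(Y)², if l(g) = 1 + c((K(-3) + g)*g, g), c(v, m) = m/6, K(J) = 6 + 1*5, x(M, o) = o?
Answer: 529/324 ≈ 1.6327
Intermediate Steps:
K(J) = 11 (K(J) = 6 + 5 = 11)
c(v, m) = m/6 (c(v, m) = m*(⅙) = m/6)
Y = 5/3 (Y = -(3 - 8)/3 = -⅓*(-5) = 5/3 ≈ 1.6667)
l(g) = 1 + g/6
l(Y)² = (1 + (⅙)*(5/3))² = (1 + 5/18)² = (23/18)² = 529/324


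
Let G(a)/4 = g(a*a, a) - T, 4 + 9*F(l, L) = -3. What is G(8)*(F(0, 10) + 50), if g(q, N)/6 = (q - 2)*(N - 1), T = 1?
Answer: 4612516/9 ≈ 5.1250e+5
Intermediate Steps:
F(l, L) = -7/9 (F(l, L) = -4/9 + (1/9)*(-3) = -4/9 - 1/3 = -7/9)
g(q, N) = 6*(-1 + N)*(-2 + q) (g(q, N) = 6*((q - 2)*(N - 1)) = 6*((-2 + q)*(-1 + N)) = 6*((-1 + N)*(-2 + q)) = 6*(-1 + N)*(-2 + q))
G(a) = 44 - 48*a - 24*a**2 + 24*a**3 (G(a) = 4*((12 - 12*a - 6*a*a + 6*a*(a*a)) - 1*1) = 4*((12 - 12*a - 6*a**2 + 6*a*a**2) - 1) = 4*((12 - 12*a - 6*a**2 + 6*a**3) - 1) = 4*(11 - 12*a - 6*a**2 + 6*a**3) = 44 - 48*a - 24*a**2 + 24*a**3)
G(8)*(F(0, 10) + 50) = (44 - 48*8 - 24*8**2 + 24*8**3)*(-7/9 + 50) = (44 - 384 - 24*64 + 24*512)*(443/9) = (44 - 384 - 1536 + 12288)*(443/9) = 10412*(443/9) = 4612516/9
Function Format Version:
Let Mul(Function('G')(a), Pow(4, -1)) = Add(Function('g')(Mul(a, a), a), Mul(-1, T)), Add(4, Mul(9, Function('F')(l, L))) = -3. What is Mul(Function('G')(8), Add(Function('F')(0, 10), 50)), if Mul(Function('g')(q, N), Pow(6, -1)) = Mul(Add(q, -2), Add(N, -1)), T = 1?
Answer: Rational(4612516, 9) ≈ 5.1250e+5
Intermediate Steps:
Function('F')(l, L) = Rational(-7, 9) (Function('F')(l, L) = Add(Rational(-4, 9), Mul(Rational(1, 9), -3)) = Add(Rational(-4, 9), Rational(-1, 3)) = Rational(-7, 9))
Function('g')(q, N) = Mul(6, Add(-1, N), Add(-2, q)) (Function('g')(q, N) = Mul(6, Mul(Add(q, -2), Add(N, -1))) = Mul(6, Mul(Add(-2, q), Add(-1, N))) = Mul(6, Mul(Add(-1, N), Add(-2, q))) = Mul(6, Add(-1, N), Add(-2, q)))
Function('G')(a) = Add(44, Mul(-48, a), Mul(-24, Pow(a, 2)), Mul(24, Pow(a, 3))) (Function('G')(a) = Mul(4, Add(Add(12, Mul(-12, a), Mul(-6, Mul(a, a)), Mul(6, a, Mul(a, a))), Mul(-1, 1))) = Mul(4, Add(Add(12, Mul(-12, a), Mul(-6, Pow(a, 2)), Mul(6, a, Pow(a, 2))), -1)) = Mul(4, Add(Add(12, Mul(-12, a), Mul(-6, Pow(a, 2)), Mul(6, Pow(a, 3))), -1)) = Mul(4, Add(11, Mul(-12, a), Mul(-6, Pow(a, 2)), Mul(6, Pow(a, 3)))) = Add(44, Mul(-48, a), Mul(-24, Pow(a, 2)), Mul(24, Pow(a, 3))))
Mul(Function('G')(8), Add(Function('F')(0, 10), 50)) = Mul(Add(44, Mul(-48, 8), Mul(-24, Pow(8, 2)), Mul(24, Pow(8, 3))), Add(Rational(-7, 9), 50)) = Mul(Add(44, -384, Mul(-24, 64), Mul(24, 512)), Rational(443, 9)) = Mul(Add(44, -384, -1536, 12288), Rational(443, 9)) = Mul(10412, Rational(443, 9)) = Rational(4612516, 9)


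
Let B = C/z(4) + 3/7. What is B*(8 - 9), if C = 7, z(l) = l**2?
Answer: -97/112 ≈ -0.86607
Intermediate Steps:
B = 97/112 (B = 7/(4**2) + 3/7 = 7/16 + 3*(1/7) = 7*(1/16) + 3/7 = 7/16 + 3/7 = 97/112 ≈ 0.86607)
B*(8 - 9) = 97*(8 - 9)/112 = (97/112)*(-1) = -97/112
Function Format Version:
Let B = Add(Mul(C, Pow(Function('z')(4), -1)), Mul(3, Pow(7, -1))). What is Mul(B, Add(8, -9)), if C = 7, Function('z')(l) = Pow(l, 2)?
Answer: Rational(-97, 112) ≈ -0.86607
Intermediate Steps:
B = Rational(97, 112) (B = Add(Mul(7, Pow(Pow(4, 2), -1)), Mul(3, Pow(7, -1))) = Add(Mul(7, Pow(16, -1)), Mul(3, Rational(1, 7))) = Add(Mul(7, Rational(1, 16)), Rational(3, 7)) = Add(Rational(7, 16), Rational(3, 7)) = Rational(97, 112) ≈ 0.86607)
Mul(B, Add(8, -9)) = Mul(Rational(97, 112), Add(8, -9)) = Mul(Rational(97, 112), -1) = Rational(-97, 112)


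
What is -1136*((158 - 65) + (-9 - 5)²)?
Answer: -328304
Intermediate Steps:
-1136*((158 - 65) + (-9 - 5)²) = -1136*(93 + (-14)²) = -1136*(93 + 196) = -1136*289 = -328304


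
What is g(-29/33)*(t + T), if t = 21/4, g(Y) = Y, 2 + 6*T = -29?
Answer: -29/396 ≈ -0.073232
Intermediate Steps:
T = -31/6 (T = -⅓ + (⅙)*(-29) = -⅓ - 29/6 = -31/6 ≈ -5.1667)
t = 21/4 (t = 21*(¼) = 21/4 ≈ 5.2500)
g(-29/33)*(t + T) = (-29/33)*(21/4 - 31/6) = -29*1/33*(1/12) = -29/33*1/12 = -29/396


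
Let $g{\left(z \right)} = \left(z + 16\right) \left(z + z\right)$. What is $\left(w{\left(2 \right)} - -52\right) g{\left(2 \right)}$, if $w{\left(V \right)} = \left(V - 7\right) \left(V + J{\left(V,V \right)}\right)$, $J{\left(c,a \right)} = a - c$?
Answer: $3024$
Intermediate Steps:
$g{\left(z \right)} = 2 z \left(16 + z\right)$ ($g{\left(z \right)} = \left(16 + z\right) 2 z = 2 z \left(16 + z\right)$)
$w{\left(V \right)} = V \left(-7 + V\right)$ ($w{\left(V \right)} = \left(V - 7\right) \left(V + \left(V - V\right)\right) = \left(-7 + V\right) \left(V + 0\right) = \left(-7 + V\right) V = V \left(-7 + V\right)$)
$\left(w{\left(2 \right)} - -52\right) g{\left(2 \right)} = \left(2 \left(-7 + 2\right) - -52\right) 2 \cdot 2 \left(16 + 2\right) = \left(2 \left(-5\right) + 52\right) 2 \cdot 2 \cdot 18 = \left(-10 + 52\right) 72 = 42 \cdot 72 = 3024$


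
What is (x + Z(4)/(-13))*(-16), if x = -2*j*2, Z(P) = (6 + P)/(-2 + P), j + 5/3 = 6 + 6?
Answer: 26032/39 ≈ 667.49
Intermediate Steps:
j = 31/3 (j = -5/3 + (6 + 6) = -5/3 + 12 = 31/3 ≈ 10.333)
Z(P) = (6 + P)/(-2 + P)
x = -124/3 (x = -2*31/3*2 = -62/3*2 = -124/3 ≈ -41.333)
(x + Z(4)/(-13))*(-16) = (-124/3 + ((6 + 4)/(-2 + 4))/(-13))*(-16) = (-124/3 + (10/2)*(-1/13))*(-16) = (-124/3 + ((½)*10)*(-1/13))*(-16) = (-124/3 + 5*(-1/13))*(-16) = (-124/3 - 5/13)*(-16) = -1627/39*(-16) = 26032/39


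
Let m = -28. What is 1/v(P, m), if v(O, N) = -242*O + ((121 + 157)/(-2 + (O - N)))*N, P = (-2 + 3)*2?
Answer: -1/762 ≈ -0.0013123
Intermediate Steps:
P = 2 (P = 1*2 = 2)
v(O, N) = -242*O + 278*N/(-2 + O - N) (v(O, N) = -242*O + (278/(-2 + O - N))*N = -242*O + 278*N/(-2 + O - N))
1/v(P, m) = 1/(2*(-242*2 - 139*(-28) + 121*2² - 121*(-28)*2)/(2 - 28 - 1*2)) = 1/(2*(-484 + 3892 + 121*4 + 6776)/(2 - 28 - 2)) = 1/(2*(-484 + 3892 + 484 + 6776)/(-28)) = 1/(2*(-1/28)*10668) = 1/(-762) = -1/762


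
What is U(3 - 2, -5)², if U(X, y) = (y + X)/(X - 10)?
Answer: 16/81 ≈ 0.19753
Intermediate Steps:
U(X, y) = (X + y)/(-10 + X)
U(3 - 2, -5)² = (((3 - 2) - 5)/(-10 + (3 - 2)))² = ((1 - 5)/(-10 + 1))² = (-4/(-9))² = (-⅑*(-4))² = (4/9)² = 16/81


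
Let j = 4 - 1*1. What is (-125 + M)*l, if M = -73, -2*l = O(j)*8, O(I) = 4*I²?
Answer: 28512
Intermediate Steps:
j = 3 (j = 4 - 1 = 3)
l = -144 (l = -4*3²*8/2 = -4*9*8/2 = -18*8 = -½*288 = -144)
(-125 + M)*l = (-125 - 73)*(-144) = -198*(-144) = 28512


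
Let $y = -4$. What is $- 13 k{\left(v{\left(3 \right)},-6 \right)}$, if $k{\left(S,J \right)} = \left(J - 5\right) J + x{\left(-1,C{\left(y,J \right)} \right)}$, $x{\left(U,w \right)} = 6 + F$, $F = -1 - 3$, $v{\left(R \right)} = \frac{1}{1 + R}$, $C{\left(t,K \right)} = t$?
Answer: $-884$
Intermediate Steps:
$F = -4$ ($F = -1 - 3 = -4$)
$x{\left(U,w \right)} = 2$ ($x{\left(U,w \right)} = 6 - 4 = 2$)
$k{\left(S,J \right)} = 2 + J \left(-5 + J\right)$ ($k{\left(S,J \right)} = \left(J - 5\right) J + 2 = \left(-5 + J\right) J + 2 = J \left(-5 + J\right) + 2 = 2 + J \left(-5 + J\right)$)
$- 13 k{\left(v{\left(3 \right)},-6 \right)} = - 13 \left(2 + \left(-6\right)^{2} - -30\right) = - 13 \left(2 + 36 + 30\right) = \left(-13\right) 68 = -884$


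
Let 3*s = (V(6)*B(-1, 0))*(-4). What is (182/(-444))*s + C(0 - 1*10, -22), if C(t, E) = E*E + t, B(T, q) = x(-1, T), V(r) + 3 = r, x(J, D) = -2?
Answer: 52250/111 ≈ 470.72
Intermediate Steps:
V(r) = -3 + r
B(T, q) = -2
s = 8 (s = (((-3 + 6)*(-2))*(-4))/3 = ((3*(-2))*(-4))/3 = (-6*(-4))/3 = (⅓)*24 = 8)
C(t, E) = t + E² (C(t, E) = E² + t = t + E²)
(182/(-444))*s + C(0 - 1*10, -22) = (182/(-444))*8 + ((0 - 1*10) + (-22)²) = (182*(-1/444))*8 + ((0 - 10) + 484) = -91/222*8 + (-10 + 484) = -364/111 + 474 = 52250/111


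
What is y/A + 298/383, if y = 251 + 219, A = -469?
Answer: -40248/179627 ≈ -0.22406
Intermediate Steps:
y = 470
y/A + 298/383 = 470/(-469) + 298/383 = 470*(-1/469) + 298*(1/383) = -470/469 + 298/383 = -40248/179627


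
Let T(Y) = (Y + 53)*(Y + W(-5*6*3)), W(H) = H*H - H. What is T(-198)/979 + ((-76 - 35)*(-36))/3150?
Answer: -202579662/171325 ≈ -1182.4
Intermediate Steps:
W(H) = H² - H
T(Y) = (53 + Y)*(8190 + Y) (T(Y) = (Y + 53)*(Y + (-5*6*3)*(-1 - 5*6*3)) = (53 + Y)*(Y + (-30*3)*(-1 - 30*3)) = (53 + Y)*(Y - 90*(-1 - 90)) = (53 + Y)*(Y - 90*(-91)) = (53 + Y)*(Y + 8190) = (53 + Y)*(8190 + Y))
T(-198)/979 + ((-76 - 35)*(-36))/3150 = (434070 + (-198)² + 8243*(-198))/979 + ((-76 - 35)*(-36))/3150 = (434070 + 39204 - 1632114)*(1/979) - 111*(-36)*(1/3150) = -1158840*1/979 + 3996*(1/3150) = -1158840/979 + 222/175 = -202579662/171325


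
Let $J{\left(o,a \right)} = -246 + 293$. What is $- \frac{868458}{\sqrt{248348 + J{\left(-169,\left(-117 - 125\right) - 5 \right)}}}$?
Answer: $- \frac{868458 \sqrt{248395}}{248395} \approx -1742.5$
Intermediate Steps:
$J{\left(o,a \right)} = 47$
$- \frac{868458}{\sqrt{248348 + J{\left(-169,\left(-117 - 125\right) - 5 \right)}}} = - \frac{868458}{\sqrt{248348 + 47}} = - \frac{868458}{\sqrt{248395}} = - 868458 \frac{\sqrt{248395}}{248395} = - \frac{868458 \sqrt{248395}}{248395}$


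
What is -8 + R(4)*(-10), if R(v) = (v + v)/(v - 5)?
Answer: 72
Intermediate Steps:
R(v) = 2*v/(-5 + v) (R(v) = (2*v)/(-5 + v) = 2*v/(-5 + v))
-8 + R(4)*(-10) = -8 + (2*4/(-5 + 4))*(-10) = -8 + (2*4/(-1))*(-10) = -8 + (2*4*(-1))*(-10) = -8 - 8*(-10) = -8 + 80 = 72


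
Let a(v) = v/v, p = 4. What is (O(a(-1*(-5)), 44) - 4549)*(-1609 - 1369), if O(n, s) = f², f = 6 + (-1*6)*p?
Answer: 12582050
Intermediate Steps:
a(v) = 1
f = -18 (f = 6 - 1*6*4 = 6 - 6*4 = 6 - 24 = -18)
O(n, s) = 324 (O(n, s) = (-18)² = 324)
(O(a(-1*(-5)), 44) - 4549)*(-1609 - 1369) = (324 - 4549)*(-1609 - 1369) = -4225*(-2978) = 12582050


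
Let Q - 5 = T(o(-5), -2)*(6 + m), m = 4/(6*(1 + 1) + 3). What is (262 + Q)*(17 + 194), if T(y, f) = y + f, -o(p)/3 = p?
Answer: 1102897/15 ≈ 73527.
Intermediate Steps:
o(p) = -3*p
T(y, f) = f + y
m = 4/15 (m = 4/(6*2 + 3) = 4/(12 + 3) = 4/15 ≈ 0.26667)
Q = 1297/15 (Q = 5 + (-2 - 3*(-5))*(6 + 4/15) = 5 + (-2 + 15)*(94/15) = 5 + 13*(94/15) = 5 + 1222/15 = 1297/15 ≈ 86.467)
(262 + Q)*(17 + 194) = (262 + 1297/15)*(17 + 194) = (5227/15)*211 = 1102897/15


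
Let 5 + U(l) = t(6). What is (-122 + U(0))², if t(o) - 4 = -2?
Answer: 15625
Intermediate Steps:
t(o) = 2 (t(o) = 4 - 2 = 2)
U(l) = -3 (U(l) = -5 + 2 = -3)
(-122 + U(0))² = (-122 - 3)² = (-125)² = 15625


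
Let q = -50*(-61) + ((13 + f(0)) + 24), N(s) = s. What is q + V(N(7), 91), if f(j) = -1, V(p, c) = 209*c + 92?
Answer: 22197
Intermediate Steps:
V(p, c) = 92 + 209*c
q = 3086 (q = -50*(-61) + ((13 - 1) + 24) = 3050 + (12 + 24) = 3050 + 36 = 3086)
q + V(N(7), 91) = 3086 + (92 + 209*91) = 3086 + (92 + 19019) = 3086 + 19111 = 22197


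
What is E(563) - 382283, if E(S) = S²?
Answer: -65314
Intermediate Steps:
E(563) - 382283 = 563² - 382283 = 316969 - 382283 = -65314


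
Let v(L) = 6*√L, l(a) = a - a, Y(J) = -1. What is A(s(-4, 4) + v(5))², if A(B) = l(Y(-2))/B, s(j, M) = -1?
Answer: 0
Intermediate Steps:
l(a) = 0
A(B) = 0 (A(B) = 0/B = 0)
A(s(-4, 4) + v(5))² = 0² = 0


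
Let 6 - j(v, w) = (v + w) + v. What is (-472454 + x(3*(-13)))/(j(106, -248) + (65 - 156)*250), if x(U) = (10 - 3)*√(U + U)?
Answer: 236227/11354 - I*√78/3244 ≈ 20.806 - 0.0027225*I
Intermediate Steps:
j(v, w) = 6 - w - 2*v (j(v, w) = 6 - ((v + w) + v) = 6 - (w + 2*v) = 6 + (-w - 2*v) = 6 - w - 2*v)
x(U) = 7*√2*√U (x(U) = 7*√(2*U) = 7*(√2*√U) = 7*√2*√U)
(-472454 + x(3*(-13)))/(j(106, -248) + (65 - 156)*250) = (-472454 + 7*√2*√(3*(-13)))/((6 - 1*(-248) - 2*106) + (65 - 156)*250) = (-472454 + 7*√2*√(-39))/((6 + 248 - 212) - 91*250) = (-472454 + 7*√2*(I*√39))/(42 - 22750) = (-472454 + 7*I*√78)/(-22708) = (-472454 + 7*I*√78)*(-1/22708) = 236227/11354 - I*√78/3244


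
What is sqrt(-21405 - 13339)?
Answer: 2*I*sqrt(8686) ≈ 186.4*I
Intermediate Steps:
sqrt(-21405 - 13339) = sqrt(-34744) = 2*I*sqrt(8686)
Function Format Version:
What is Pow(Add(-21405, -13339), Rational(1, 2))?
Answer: Mul(2, I, Pow(8686, Rational(1, 2))) ≈ Mul(186.40, I)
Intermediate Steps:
Pow(Add(-21405, -13339), Rational(1, 2)) = Pow(-34744, Rational(1, 2)) = Mul(2, I, Pow(8686, Rational(1, 2)))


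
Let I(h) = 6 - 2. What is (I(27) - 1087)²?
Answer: 1172889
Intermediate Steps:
I(h) = 4
(I(27) - 1087)² = (4 - 1087)² = (-1083)² = 1172889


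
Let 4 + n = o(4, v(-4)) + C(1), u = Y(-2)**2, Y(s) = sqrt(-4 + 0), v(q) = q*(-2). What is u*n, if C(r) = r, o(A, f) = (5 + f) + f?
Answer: -72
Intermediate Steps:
v(q) = -2*q
o(A, f) = 5 + 2*f
Y(s) = 2*I (Y(s) = sqrt(-4) = 2*I)
u = -4 (u = (2*I)**2 = -4)
n = 18 (n = -4 + ((5 + 2*(-2*(-4))) + 1) = -4 + ((5 + 2*8) + 1) = -4 + ((5 + 16) + 1) = -4 + (21 + 1) = -4 + 22 = 18)
u*n = -4*18 = -72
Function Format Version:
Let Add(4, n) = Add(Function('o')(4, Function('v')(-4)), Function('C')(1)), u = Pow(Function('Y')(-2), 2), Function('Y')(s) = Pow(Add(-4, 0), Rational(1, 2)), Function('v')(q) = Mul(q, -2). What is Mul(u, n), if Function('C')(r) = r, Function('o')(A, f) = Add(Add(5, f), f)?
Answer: -72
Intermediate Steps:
Function('v')(q) = Mul(-2, q)
Function('o')(A, f) = Add(5, Mul(2, f))
Function('Y')(s) = Mul(2, I) (Function('Y')(s) = Pow(-4, Rational(1, 2)) = Mul(2, I))
u = -4 (u = Pow(Mul(2, I), 2) = -4)
n = 18 (n = Add(-4, Add(Add(5, Mul(2, Mul(-2, -4))), 1)) = Add(-4, Add(Add(5, Mul(2, 8)), 1)) = Add(-4, Add(Add(5, 16), 1)) = Add(-4, Add(21, 1)) = Add(-4, 22) = 18)
Mul(u, n) = Mul(-4, 18) = -72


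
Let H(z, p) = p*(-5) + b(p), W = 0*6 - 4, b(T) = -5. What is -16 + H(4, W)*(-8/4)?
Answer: -46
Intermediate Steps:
W = -4 (W = 0 - 4 = -4)
H(z, p) = -5 - 5*p (H(z, p) = p*(-5) - 5 = -5*p - 5 = -5 - 5*p)
-16 + H(4, W)*(-8/4) = -16 + (-5 - 5*(-4))*(-8/4) = -16 + (-5 + 20)*(-8*¼) = -16 + 15*(-2) = -16 - 30 = -46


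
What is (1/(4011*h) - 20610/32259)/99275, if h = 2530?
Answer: -69715581347/10832849877407250 ≈ -6.4356e-6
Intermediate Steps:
(1/(4011*h) - 20610/32259)/99275 = (1/(4011*2530) - 20610/32259)/99275 = ((1/4011)*(1/2530) - 20610*1/32259)*(1/99275) = (1/10147830 - 6870/10753)*(1/99275) = -69715581347/109119615990*1/99275 = -69715581347/10832849877407250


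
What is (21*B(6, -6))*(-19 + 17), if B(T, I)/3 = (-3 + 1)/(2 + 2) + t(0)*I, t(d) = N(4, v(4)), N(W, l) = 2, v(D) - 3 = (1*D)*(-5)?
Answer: 1575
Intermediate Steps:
v(D) = 3 - 5*D (v(D) = 3 + (1*D)*(-5) = 3 + D*(-5) = 3 - 5*D)
t(d) = 2
B(T, I) = -3/2 + 6*I (B(T, I) = 3*((-3 + 1)/(2 + 2) + 2*I) = 3*(-2/4 + 2*I) = 3*(-2*¼ + 2*I) = 3*(-½ + 2*I) = -3/2 + 6*I)
(21*B(6, -6))*(-19 + 17) = (21*(-3/2 + 6*(-6)))*(-19 + 17) = (21*(-3/2 - 36))*(-2) = (21*(-75/2))*(-2) = -1575/2*(-2) = 1575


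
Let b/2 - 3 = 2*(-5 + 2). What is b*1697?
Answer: -10182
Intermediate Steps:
b = -6 (b = 6 + 2*(2*(-5 + 2)) = 6 + 2*(2*(-3)) = 6 + 2*(-6) = 6 - 12 = -6)
b*1697 = -6*1697 = -10182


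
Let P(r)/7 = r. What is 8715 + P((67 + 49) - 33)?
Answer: 9296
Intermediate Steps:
P(r) = 7*r
8715 + P((67 + 49) - 33) = 8715 + 7*((67 + 49) - 33) = 8715 + 7*(116 - 33) = 8715 + 7*83 = 8715 + 581 = 9296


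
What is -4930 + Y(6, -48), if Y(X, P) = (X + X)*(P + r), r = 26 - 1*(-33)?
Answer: -4798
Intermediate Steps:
r = 59 (r = 26 + 33 = 59)
Y(X, P) = 2*X*(59 + P) (Y(X, P) = (X + X)*(P + 59) = (2*X)*(59 + P) = 2*X*(59 + P))
-4930 + Y(6, -48) = -4930 + 2*6*(59 - 48) = -4930 + 2*6*11 = -4930 + 132 = -4798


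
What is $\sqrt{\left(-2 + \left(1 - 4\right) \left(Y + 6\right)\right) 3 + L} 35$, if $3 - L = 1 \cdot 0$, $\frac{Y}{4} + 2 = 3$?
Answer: $35 i \sqrt{93} \approx 337.53 i$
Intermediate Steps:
$Y = 4$ ($Y = -8 + 4 \cdot 3 = -8 + 12 = 4$)
$L = 3$ ($L = 3 - 1 \cdot 0 = 3 - 0 = 3 + 0 = 3$)
$\sqrt{\left(-2 + \left(1 - 4\right) \left(Y + 6\right)\right) 3 + L} 35 = \sqrt{\left(-2 + \left(1 - 4\right) \left(4 + 6\right)\right) 3 + 3} \cdot 35 = \sqrt{\left(-2 - 30\right) 3 + 3} \cdot 35 = \sqrt{\left(-32\right) 3 + 3} \cdot 35 = \sqrt{-96 + 3} \cdot 35 = \sqrt{-93} \cdot 35 = i \sqrt{93} \cdot 35 = 35 i \sqrt{93}$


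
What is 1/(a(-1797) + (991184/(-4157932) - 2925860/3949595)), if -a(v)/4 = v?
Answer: 821107371877/5901315773937276 ≈ 0.00013914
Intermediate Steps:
a(v) = -4*v
1/(a(-1797) + (991184/(-4157932) - 2925860/3949595)) = 1/(-4*(-1797) + (991184/(-4157932) - 2925860/3949595)) = 1/(7188 + (991184*(-1/4157932) - 2925860*1/3949595)) = 1/(7188 + (-247796/1039483 - 585172/789919)) = 1/(7188 - 804015114600/821107371877) = 1/(5901315773937276/821107371877) = 821107371877/5901315773937276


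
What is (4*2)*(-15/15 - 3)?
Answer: -32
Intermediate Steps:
(4*2)*(-15/15 - 3) = 8*(-15*1/15 - 3) = 8*(-1 - 3) = 8*(-4) = -32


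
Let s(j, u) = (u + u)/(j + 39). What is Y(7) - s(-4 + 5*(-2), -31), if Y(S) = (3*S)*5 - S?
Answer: 2512/25 ≈ 100.48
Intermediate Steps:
s(j, u) = 2*u/(39 + j) (s(j, u) = (2*u)/(39 + j) = 2*u/(39 + j))
Y(S) = 14*S (Y(S) = 15*S - S = 14*S)
Y(7) - s(-4 + 5*(-2), -31) = 14*7 - 2*(-31)/(39 + (-4 + 5*(-2))) = 98 - 2*(-31)/(39 + (-4 - 10)) = 98 - 2*(-31)/(39 - 14) = 98 - 2*(-31)/25 = 98 - 1*(-62/25) = 98 + 62/25 = 2512/25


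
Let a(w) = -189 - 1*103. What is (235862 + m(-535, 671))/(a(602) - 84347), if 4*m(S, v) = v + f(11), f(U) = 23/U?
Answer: -2596333/931029 ≈ -2.7887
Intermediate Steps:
m(S, v) = 23/44 + v/4 (m(S, v) = (v + 23/11)/4 = (23/11 + v)/4 = 23/44 + v/4)
a(w) = -292 (a(w) = -189 - 103 = -292)
(235862 + m(-535, 671))/(a(602) - 84347) = (235862 + (23/44 + (1/4)*671))/(-292 - 84347) = (235862 + (23/44 + 671/4))/(-84639) = (235862 + 1851/11)*(-1/84639) = (2596333/11)*(-1/84639) = -2596333/931029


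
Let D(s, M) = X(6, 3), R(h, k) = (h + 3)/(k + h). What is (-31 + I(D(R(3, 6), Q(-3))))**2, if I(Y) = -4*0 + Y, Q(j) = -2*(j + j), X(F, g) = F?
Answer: 625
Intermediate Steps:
Q(j) = -4*j
R(h, k) = (3 + h)/(h + k)
D(s, M) = 6
I(Y) = Y (I(Y) = 0 + Y = Y)
(-31 + I(D(R(3, 6), Q(-3))))**2 = (-31 + 6)**2 = (-25)**2 = 625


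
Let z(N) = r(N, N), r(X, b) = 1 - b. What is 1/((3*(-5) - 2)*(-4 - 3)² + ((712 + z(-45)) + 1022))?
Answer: 1/947 ≈ 0.0010560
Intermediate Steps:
z(N) = 1 - N
1/((3*(-5) - 2)*(-4 - 3)² + ((712 + z(-45)) + 1022)) = 1/((3*(-5) - 2)*(-4 - 3)² + ((712 + (1 - 1*(-45))) + 1022)) = 1/((-15 - 2)*(-7)² + ((712 + (1 + 45)) + 1022)) = 1/(-17*49 + ((712 + 46) + 1022)) = 1/(-833 + (758 + 1022)) = 1/(-833 + 1780) = 1/947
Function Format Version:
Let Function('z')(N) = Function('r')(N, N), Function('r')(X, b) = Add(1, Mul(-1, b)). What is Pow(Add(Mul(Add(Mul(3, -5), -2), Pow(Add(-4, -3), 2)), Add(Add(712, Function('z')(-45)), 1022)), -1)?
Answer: Rational(1, 947) ≈ 0.0010560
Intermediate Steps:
Function('z')(N) = Add(1, Mul(-1, N))
Pow(Add(Mul(Add(Mul(3, -5), -2), Pow(Add(-4, -3), 2)), Add(Add(712, Function('z')(-45)), 1022)), -1) = Pow(Add(Mul(Add(Mul(3, -5), -2), Pow(Add(-4, -3), 2)), Add(Add(712, Add(1, Mul(-1, -45))), 1022)), -1) = Pow(Add(Mul(Add(-15, -2), Pow(-7, 2)), Add(Add(712, Add(1, 45)), 1022)), -1) = Pow(Add(Mul(-17, 49), Add(Add(712, 46), 1022)), -1) = Pow(Add(-833, Add(758, 1022)), -1) = Pow(Add(-833, 1780), -1) = Pow(947, -1) = Rational(1, 947)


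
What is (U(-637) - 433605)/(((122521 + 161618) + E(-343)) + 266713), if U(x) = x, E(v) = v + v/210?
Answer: -13027260/16515221 ≈ -0.78880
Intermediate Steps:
E(v) = 211*v/210 (E(v) = v + v*(1/210) = v + v/210 = 211*v/210)
(U(-637) - 433605)/(((122521 + 161618) + E(-343)) + 266713) = (-637 - 433605)/(((122521 + 161618) + (211/210)*(-343)) + 266713) = -434242/((284139 - 10339/30) + 266713) = -434242/(8513831/30 + 266713) = -434242/16515221/30 = -434242*30/16515221 = -13027260/16515221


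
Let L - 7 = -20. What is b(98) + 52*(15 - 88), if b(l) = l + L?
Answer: -3711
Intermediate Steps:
L = -13 (L = 7 - 20 = -13)
b(l) = -13 + l (b(l) = l - 13 = -13 + l)
b(98) + 52*(15 - 88) = (-13 + 98) + 52*(15 - 88) = 85 + 52*(-73) = 85 - 3796 = -3711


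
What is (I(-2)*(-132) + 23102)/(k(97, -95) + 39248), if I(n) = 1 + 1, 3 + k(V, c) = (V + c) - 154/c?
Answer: 2169610/3728619 ≈ 0.58188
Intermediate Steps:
k(V, c) = -3 + V + c - 154/c (k(V, c) = -3 + ((V + c) - 154/c) = -3 + (V + c - 154/c) = -3 + V + c - 154/c)
I(n) = 2
(I(-2)*(-132) + 23102)/(k(97, -95) + 39248) = (2*(-132) + 23102)/((-3 + 97 - 95 - 154/(-95)) + 39248) = (-264 + 23102)/((-3 + 97 - 95 - 154*(-1/95)) + 39248) = 22838/((-3 + 97 - 95 + 154/95) + 39248) = 22838/(59/95 + 39248) = 22838/(3728619/95) = 22838*(95/3728619) = 2169610/3728619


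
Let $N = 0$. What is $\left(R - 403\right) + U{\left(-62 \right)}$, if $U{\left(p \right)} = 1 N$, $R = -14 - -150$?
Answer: $-267$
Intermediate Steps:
$R = 136$ ($R = -14 + 150 = 136$)
$U{\left(p \right)} = 0$ ($U{\left(p \right)} = 1 \cdot 0 = 0$)
$\left(R - 403\right) + U{\left(-62 \right)} = \left(136 - 403\right) + 0 = -267 + 0 = -267$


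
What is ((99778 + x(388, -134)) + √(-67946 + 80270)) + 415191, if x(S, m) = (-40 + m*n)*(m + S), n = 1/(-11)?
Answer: 5586935/11 + 2*√3081 ≈ 5.0801e+5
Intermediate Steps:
n = -1/11 ≈ -0.090909
x(S, m) = (-40 - m/11)*(S + m) (x(S, m) = (-40 + m*(-1/11))*(m + S) = (-40 - m/11)*(S + m))
((99778 + x(388, -134)) + √(-67946 + 80270)) + 415191 = ((99778 + (-40*388 - 40*(-134) - 1/11*(-134)² - 1/11*388*(-134))) + √(-67946 + 80270)) + 415191 = ((99778 + (-15520 + 5360 - 1/11*17956 + 51992/11)) + √12324) + 415191 = ((99778 + (-15520 + 5360 - 17956/11 + 51992/11)) + 2*√3081) + 415191 = ((99778 - 77724/11) + 2*√3081) + 415191 = (1019834/11 + 2*√3081) + 415191 = 5586935/11 + 2*√3081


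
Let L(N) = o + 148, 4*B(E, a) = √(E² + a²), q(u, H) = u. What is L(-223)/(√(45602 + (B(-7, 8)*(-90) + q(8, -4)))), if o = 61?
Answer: 209*√10/(5*√(18244 - 9*√113)) ≈ 0.98120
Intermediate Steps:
B(E, a) = √(E² + a²)/4
L(N) = 209 (L(N) = 61 + 148 = 209)
L(-223)/(√(45602 + (B(-7, 8)*(-90) + q(8, -4)))) = 209/(√(45602 + ((√((-7)² + 8²)/4)*(-90) + 8))) = 209/(√(45602 + ((√(49 + 64)/4)*(-90) + 8))) = 209/(√(45602 + ((√113/4)*(-90) + 8))) = 209/(√(45602 + (-45*√113/2 + 8))) = 209/(√(45602 + (8 - 45*√113/2))) = 209/(√(45610 - 45*√113/2)) = 209/√(45610 - 45*√113/2)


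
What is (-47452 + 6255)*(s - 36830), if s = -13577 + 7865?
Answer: 1752602774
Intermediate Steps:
s = -5712
(-47452 + 6255)*(s - 36830) = (-47452 + 6255)*(-5712 - 36830) = -41197*(-42542) = 1752602774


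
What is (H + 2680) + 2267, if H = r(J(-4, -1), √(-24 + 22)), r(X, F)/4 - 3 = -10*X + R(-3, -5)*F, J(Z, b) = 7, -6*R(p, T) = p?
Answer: 4679 + 2*I*√2 ≈ 4679.0 + 2.8284*I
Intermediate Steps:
R(p, T) = -p/6
r(X, F) = 12 - 40*X + 2*F (r(X, F) = 12 + 4*(-10*X + (-⅙*(-3))*F) = 12 + 4*(-10*X + F/2) = 12 + 4*(F/2 - 10*X) = 12 + (-40*X + 2*F) = 12 - 40*X + 2*F)
H = -268 + 2*I*√2 (H = 12 - 40*7 + 2*√(-24 + 22) = 12 - 280 + 2*√(-2) = 12 - 280 + 2*(I*√2) = 12 - 280 + 2*I*√2 = -268 + 2*I*√2 ≈ -268.0 + 2.8284*I)
(H + 2680) + 2267 = ((-268 + 2*I*√2) + 2680) + 2267 = (2412 + 2*I*√2) + 2267 = 4679 + 2*I*√2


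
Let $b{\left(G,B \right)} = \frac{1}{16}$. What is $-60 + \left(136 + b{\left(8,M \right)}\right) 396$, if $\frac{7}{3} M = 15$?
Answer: $\frac{215283}{4} \approx 53821.0$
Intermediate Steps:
$M = \frac{45}{7}$ ($M = \frac{3}{7} \cdot 15 = \frac{45}{7} \approx 6.4286$)
$b{\left(G,B \right)} = \frac{1}{16}$
$-60 + \left(136 + b{\left(8,M \right)}\right) 396 = -60 + \left(136 + \frac{1}{16}\right) 396 = -60 + \frac{2177}{16} \cdot 396 = -60 + \frac{215523}{4} = \frac{215283}{4}$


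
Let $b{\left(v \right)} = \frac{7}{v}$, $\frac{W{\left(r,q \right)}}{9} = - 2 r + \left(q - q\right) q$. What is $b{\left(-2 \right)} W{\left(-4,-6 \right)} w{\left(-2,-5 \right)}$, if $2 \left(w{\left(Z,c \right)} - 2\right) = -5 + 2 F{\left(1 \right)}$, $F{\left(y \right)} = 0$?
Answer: $126$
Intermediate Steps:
$W{\left(r,q \right)} = - 18 r$ ($W{\left(r,q \right)} = 9 \left(- 2 r + \left(q - q\right) q\right) = 9 \left(- 2 r + 0 q\right) = 9 \left(- 2 r + 0\right) = 9 \left(- 2 r\right) = - 18 r$)
$w{\left(Z,c \right)} = - \frac{1}{2}$ ($w{\left(Z,c \right)} = 2 + \frac{-5 + 2 \cdot 0}{2} = 2 + \frac{-5 + 0}{2} = 2 + \frac{1}{2} \left(-5\right) = 2 - \frac{5}{2} = - \frac{1}{2}$)
$b{\left(-2 \right)} W{\left(-4,-6 \right)} w{\left(-2,-5 \right)} = \frac{7}{-2} \left(\left(-18\right) \left(-4\right)\right) \left(- \frac{1}{2}\right) = 7 \left(- \frac{1}{2}\right) 72 \left(- \frac{1}{2}\right) = \left(- \frac{7}{2}\right) 72 \left(- \frac{1}{2}\right) = \left(-252\right) \left(- \frac{1}{2}\right) = 126$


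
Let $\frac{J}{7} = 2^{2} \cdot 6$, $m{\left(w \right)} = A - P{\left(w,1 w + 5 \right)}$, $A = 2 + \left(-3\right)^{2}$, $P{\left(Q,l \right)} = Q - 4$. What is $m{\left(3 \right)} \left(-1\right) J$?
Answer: $-2016$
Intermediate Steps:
$P{\left(Q,l \right)} = -4 + Q$
$A = 11$ ($A = 2 + 9 = 11$)
$m{\left(w \right)} = 15 - w$ ($m{\left(w \right)} = 11 - \left(-4 + w\right) = 15 - w$)
$J = 168$ ($J = 7 \cdot 2^{2} \cdot 6 = 7 \cdot 4 \cdot 6 = 7 \cdot 24 = 168$)
$m{\left(3 \right)} \left(-1\right) J = \left(15 - 3\right) \left(-1\right) 168 = 12 \left(-1\right) 168 = \left(-12\right) 168 = -2016$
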